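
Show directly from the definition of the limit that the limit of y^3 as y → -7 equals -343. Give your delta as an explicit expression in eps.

delta = min(2, eps/193)

Let eps > 0. We seek delta > 0 with 0 < |y + 7| < delta ⇒ |y^3 + 343| < eps.
Factor: y^3 + 343 = (y + 7)(y^2 - 7y + 49), so |y^3 + 343| = |y + 7|·|y^2 - 7y + 49|.
Impose delta ≤ 2 so that |y| < 9; then |y^2 - 7y + 49| ≤ 193.
Hence |y^3 + 343| ≤ 193|y + 7|, which is < eps once |y + 7| < eps/193.
Take delta = min(2, eps/193). If 0 < |y + 7| < delta then both bounds hold and |y^3 + 343| ≤ 193|y + 7| < 193·(eps/193) = eps.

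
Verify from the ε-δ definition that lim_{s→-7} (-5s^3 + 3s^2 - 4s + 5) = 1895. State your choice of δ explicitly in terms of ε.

Suppose ε > 0. We want δ > 0 such that 0 < |s + 7| < δ implies |(-5s^3 + 3s^2 - 4s + 5) − 1895| < ε.
(-5s^3 + 3s^2 - 4s + 5) − 1895 = -5s^3 + 3s^2 - 4s - 1890 = (s + 7)(-5s^2 + 38s - 270).
So |(-5s^3 + 3s^2 - 4s + 5) − 1895| = |s + 7|·|-5s^2 + 38s - 270|.
Require δ ≤ 1. Then |s + 7| < 1 gives |s| < 8, and by the triangle inequality |-5s^2 + 38s - 270| ≤ 5·8^2 + 38·8 + 270 = 894.
Hence |(-5s^3 + 3s^2 - 4s + 5) − 1895| ≤ 894|s + 7| < ε provided |s + 7| < ε/894.
Choosing δ = min(1, ε/894) ensures both conditions, hence |(-5s^3 + 3s^2 - 4s + 5) − 1895| < ε.

δ = min(1, ε/894)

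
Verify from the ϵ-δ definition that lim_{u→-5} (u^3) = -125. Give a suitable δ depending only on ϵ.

δ = min(1, ϵ/91)

Let ϵ > 0. We seek δ > 0 with 0 < |u + 5| < δ ⇒ |u^3 + 125| < ϵ.
Factor: u^3 + 125 = (u + 5)(u^2 - 5u + 25), so |u^3 + 125| = |u + 5|·|u^2 - 5u + 25|.
Restrict δ ≤ 1. Then |u + 5| < 1 gives |u| < 6, so by the triangle inequality |u^2 - 5u + 25| ≤ 6^2 + 5·6 + 25 = 91.
Hence |u^3 + 125| ≤ 91|u + 5|, which is < ϵ once |u + 5| < ϵ/91.
Take δ = min(1, ϵ/91). If 0 < |u + 5| < δ then both bounds hold and |u^3 + 125| ≤ 91|u + 5| < 91·(ϵ/91) = ϵ.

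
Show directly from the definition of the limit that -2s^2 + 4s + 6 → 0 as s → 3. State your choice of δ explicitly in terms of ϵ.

δ = min(1, ϵ/10)

Let ϵ > 0 be given. We want δ > 0 such that 0 < |s − 3| < δ implies |(-2s^2 + 4s + 6)| < ϵ.
(-2s^2 + 4s + 6) = -2s^2 + 4s + 6 = (s − 3)(-2s - 2).
So |(-2s^2 + 4s + 6)| = |s − 3|·|-2s - 2|.
Assume first that |s − 3| < 1, so |s| < 4. Then |-2s - 2| ≤ 2·4 + 2 = 10.
Hence |(-2s^2 + 4s + 6)| ≤ 10|s − 3| < ϵ provided |s − 3| < ϵ/10.
Take δ = min(1, ϵ/10). Then 0 < |s − 3| < δ gives both |s − 3| < 1 and |s − 3| < ϵ/10, so |(-2s^2 + 4s + 6)| < ϵ.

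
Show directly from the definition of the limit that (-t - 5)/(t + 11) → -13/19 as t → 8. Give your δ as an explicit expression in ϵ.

Fix ϵ > 0. We want δ > 0 with 0 < |t − 8| < δ ⇒ |(-t - 5)/(t + 11) + 13/19| < ϵ.
Combining over a common denominator, (-t - 5)/(t + 11) + 13/19 = [(-t - 5)·19 − (-13)·(t + 11)] / [19·(t + 11)] = -6(t − 8) / (19(t + 11)).
So |(-t - 5)/(t + 11) + 13/19| = 6|t − 8| / (19·|t + 11|).
Restrict δ ≤ 19/2. Then |t − 8| < 19/2 gives |t + 11| = |(t − 8) + 19| ≥ 19 − 19/2 = 19/2.
Hence |(-t - 5)/(t + 11) + 13/19| < 6|t − 8|/(19·(19/2)) = (12/361)|t − 8|, which is < ϵ once |t − 8| < (361/12)ϵ.
Take δ = min(19/2, (361/12)ϵ). Then 0 < |t − 8| < δ forces both bounds, so |(-t - 5)/(t + 11) + 13/19| < ϵ.

δ = min(19/2, (361/12)ϵ)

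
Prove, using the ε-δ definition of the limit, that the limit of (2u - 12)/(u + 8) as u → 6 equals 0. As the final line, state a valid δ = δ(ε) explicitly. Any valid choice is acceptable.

Let ε > 0 be given. We want δ > 0 with 0 < |u − 6| < δ ⇒ |(2u - 12)/(u + 8) − 0| < ε.
Combining over a common denominator, (2u - 12)/(u + 8) − 0 = [(2u - 12)·14 − 0·(u + 8)] / [14·(u + 8)] = 28(u − 6) / (14(u + 8)).
So |(2u - 12)/(u + 8) − 0| = 28|u − 6| / (14·|u + 8|).
Restrict δ ≤ 7. Then |u − 6| < 7 gives |u + 8| = |(u − 6) + 14| ≥ 14 − 7 = 7.
Hence |(2u - 12)/(u + 8) − 0| < 28|u − 6|/(14·7) = (2/7)|u − 6|, which is < ε once |u − 6| < (7/2)ε.
Take δ = min(7, (7/2)ε). Then 0 < |u − 6| < δ forces both bounds, so |(2u - 12)/(u + 8) − 0| < ε.

δ = min(7, (7/2)ε)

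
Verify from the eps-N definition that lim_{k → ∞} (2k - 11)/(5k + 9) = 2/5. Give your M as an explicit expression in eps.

M = (73/25)/eps

Let eps > 0. For k ≥ 1, |(2k - 11)/(5k + 9) − (2/5)| = |-73|/(5(5k + 9)) = 73/(5(5k + 9)).
Since 5k + 9 ≥ 5k for k ≥ 1, this is ≤ 73/(5·5k) = (73/25)/k.
So |(2k - 11)/(5k + 9) − (2/5)| < eps whenever k > (73/25)/eps.
Take M = (73/25)/eps. If k > M then |(2k - 11)/(5k + 9) − (2/5)| ≤ (73/25)/k < eps.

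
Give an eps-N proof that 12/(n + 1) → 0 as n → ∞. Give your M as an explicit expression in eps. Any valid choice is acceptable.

M = 12/eps

Suppose eps > 0. For n ≥ 1, |12/(n + 1) − 0| = 12/(n + 1) ≤ 12/n.
We need 12/n < eps, i.e. n > 12/eps.
Take M = 12/eps. If n > M then |12/(n + 1)| ≤ 12/n < eps.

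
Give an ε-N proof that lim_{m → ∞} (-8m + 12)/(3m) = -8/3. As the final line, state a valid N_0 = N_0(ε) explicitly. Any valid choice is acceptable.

Fix ε > 0. For m ≥ 1, |(-8m + 12)/(3m) + 8/3| = |36|/(3(3m)) = 36/(3(3m)).
Since 3m ≥ 3m for m ≥ 1, this is ≤ 36/(3·3m) = 4/m.
So |(-8m + 12)/(3m) + 8/3| < ε whenever m > 4/ε.
Take N_0 = 4/ε. If m > N_0 then |(-8m + 12)/(3m) + 8/3| ≤ 4/m < ε.

N_0 = 4/ε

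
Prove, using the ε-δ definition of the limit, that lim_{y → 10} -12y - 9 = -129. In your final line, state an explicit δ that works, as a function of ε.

δ = ε/12

Let ε > 0 be given. We need δ > 0 so that 0 < |y − 10| < δ implies |(-12y - 9) + 129| < ε.
|(-12y - 9) + 129| = |-12y + 120| = 12|y − 10|.
So 12|y − 10| < ε exactly when |y − 10| < ε/12.
Take δ = ε/12. If 0 < |y − 10| < δ then |(-12y - 9) + 129| = 12|y − 10| < 12·(ε/12) = ε.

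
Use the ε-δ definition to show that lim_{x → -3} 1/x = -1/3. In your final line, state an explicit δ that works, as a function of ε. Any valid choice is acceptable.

Let ε > 0 be given. We seek δ > 0 such that 0 < |x + 3| < δ implies |1/x + 1/3| < ε.
|1/x + 1/3| = |-3 − x|/(3·|x|) = |x + 3|/(3|x|).
Require δ ≤ 3/2 so that |x| > 3 − 3/2 = 3/2, hence 3|x| > 9/2.
Then |1/x + 1/3| < |x + 3|/(9/2), which is < ε when |x + 3| < (9/2)ε.
Take δ = min(3/2, (9/2)ε). Then 0 < |x + 3| < δ gives both |x + 3| < 3/2 and |x + 3| < (9/2)ε, so |1/x + 1/3| < ε.

δ = min(3/2, (9/2)ε)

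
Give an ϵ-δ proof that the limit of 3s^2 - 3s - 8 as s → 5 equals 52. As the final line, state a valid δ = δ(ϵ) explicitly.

δ = min(1, ϵ/30)

Fix ϵ > 0. We want δ > 0 such that 0 < |s − 5| < δ implies |(3s^2 - 3s - 8) − 52| < ϵ.
(3s^2 - 3s - 8) − 52 = 3s^2 - 3s - 60 = (s − 5)(3s + 12).
So |(3s^2 - 3s - 8) − 52| = |s − 5|·|3s + 12|.
Require δ ≤ 1. Then |s − 5| < 1 gives |s| < 6, and by the triangle inequality |3s + 12| ≤ 3·6 + 12 = 30.
Hence |(3s^2 - 3s - 8) − 52| ≤ 30|s − 5| < ϵ provided |s − 5| < ϵ/30.
Take δ = min(1, ϵ/30). Then 0 < |s − 5| < δ gives both |s − 5| < 1 and |s − 5| < ϵ/30, so |(3s^2 - 3s - 8) − 52| < ϵ.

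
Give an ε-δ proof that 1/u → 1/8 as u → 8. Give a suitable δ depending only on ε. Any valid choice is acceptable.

Let ε > 0. We seek δ > 0 such that 0 < |u − 8| < δ implies |1/u − (1/8)| < ε.
|1/u − (1/8)| = |8 − u|/(8·|u|) = |u − 8|/(8|u|).
Require δ ≤ 4 so that |u| > 8 − 4 = 4, hence 8|u| > 32.
Then |1/u − (1/8)| < |u − 8|/32, which is < ε when |u − 8| < 32ε.
Take δ = min(4, 32ε). Then 0 < |u − 8| < δ gives both |u − 8| < 4 and |u − 8| < 32ε, so |1/u − (1/8)| < ε.

δ = min(4, 32ε)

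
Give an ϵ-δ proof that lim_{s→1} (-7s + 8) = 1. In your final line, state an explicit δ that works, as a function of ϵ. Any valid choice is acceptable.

δ = ϵ/7

Let ϵ > 0. We need δ > 0 so that 0 < |s − 1| < δ implies |(-7s + 8) − 1| < ϵ.
|(-7s + 8) − 1| = |-7s + 7| = 7|s − 1|.
Thus it suffices that |s − 1| < ϵ/7.
Take δ = ϵ/7. If 0 < |s − 1| < δ then |(-7s + 8) − 1| = 7|s − 1| < 7·(ϵ/7) = ϵ.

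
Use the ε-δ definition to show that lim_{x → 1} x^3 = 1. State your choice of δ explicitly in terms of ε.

Let ε > 0 be given. We seek δ > 0 with 0 < |x − 1| < δ ⇒ |x^3 − 1| < ε.
Factor: x^3 − 1 = (x − 1)(x^2 + x + 1), so |x^3 − 1| = |x − 1|·|x^2 + x + 1|.
Restrict δ ≤ 2. Then |x − 1| < 2 gives |x| < 3, so by the triangle inequality |x^2 + x + 1| ≤ 3^2 + 3 + 1 = 13.
Hence |x^3 − 1| ≤ 13|x − 1|, which is < ε once |x − 1| < ε/13.
Take δ = min(2, ε/13). If 0 < |x − 1| < δ then both bounds hold and |x^3 − 1| ≤ 13|x − 1| < 13·(ε/13) = ε.

δ = min(2, ε/13)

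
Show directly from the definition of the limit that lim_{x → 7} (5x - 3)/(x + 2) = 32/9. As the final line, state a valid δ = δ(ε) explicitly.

Fix ε > 0. We want δ > 0 with 0 < |x − 7| < δ ⇒ |(5x - 3)/(x + 2) − (32/9)| < ε.
Combining over a common denominator, (5x - 3)/(x + 2) − (32/9) = [(5x - 3)·9 − 32·(x + 2)] / [9·(x + 2)] = 13(x − 7) / (9(x + 2)).
So |(5x - 3)/(x + 2) − (32/9)| = 13|x − 7| / (9·|x + 2|).
Require δ ≤ 9/2, so |x + 2| ≥ |9| − |x − 7| > 9 − 9/2 = 9/2.
Hence |(5x - 3)/(x + 2) − (32/9)| < 13|x − 7|/(9·(9/2)) = (26/81)|x − 7|, which is < ε once |x − 7| < (81/26)ε.
Take δ = min(9/2, (81/26)ε). Then 0 < |x − 7| < δ forces both bounds, so |(5x - 3)/(x + 2) − (32/9)| < ε.

δ = min(9/2, (81/26)ε)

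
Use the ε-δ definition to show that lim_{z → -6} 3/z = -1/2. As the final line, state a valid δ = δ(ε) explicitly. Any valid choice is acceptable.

δ = min(3, 6ε)

Let ε > 0 be given. We seek δ > 0 such that 0 < |z + 6| < δ implies |3/z + 1/2| < ε.
|3/z + 1/2| = 3·|-6 − z|/(6·|z|) = 3|z + 6|/(6|z|).
Require δ ≤ 3 so that |z| > 6 − 3 = 3, hence 6|z| > 18.
Then |3/z + 1/2| < 3|z + 6|/18, which is < ε when |z + 6| < 6ε.
Take δ = min(3, 6ε). Then 0 < |z + 6| < δ gives both |z + 6| < 3 and |z + 6| < 6ε, so |3/z + 1/2| < ε.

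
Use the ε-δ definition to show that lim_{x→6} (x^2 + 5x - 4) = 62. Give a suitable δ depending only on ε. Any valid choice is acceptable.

Fix ε > 0. We want δ > 0 such that 0 < |x − 6| < δ implies |(x^2 + 5x - 4) − 62| < ε.
(x^2 + 5x - 4) − 62 = x^2 + 5x - 66 = (x − 6)(x + 11).
So |(x^2 + 5x - 4) − 62| = |x − 6|·|x + 11|.
Require δ ≤ 1. Then |x − 6| < 1 gives |x| < 7, and by the triangle inequality |x + 11| ≤ 7 + 11 = 18.
Hence |(x^2 + 5x - 4) − 62| ≤ 18|x − 6| < ε provided |x − 6| < ε/18.
Choosing δ = min(1, ε/18) ensures both conditions, hence |(x^2 + 5x - 4) − 62| < ε.

δ = min(1, ε/18)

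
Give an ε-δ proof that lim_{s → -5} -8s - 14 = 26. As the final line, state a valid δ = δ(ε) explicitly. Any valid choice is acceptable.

δ = ε/8

Let ε > 0. We need δ > 0 so that 0 < |s + 5| < δ implies |(-8s - 14) − 26| < ε.
|(-8s - 14) − 26| = |-8s - 40| = 8|s + 5|.
So 8|s + 5| < ε exactly when |s + 5| < ε/8.
Choosing δ = ε/8 gives |(-8s - 14) − 26| = 8|s + 5| < ε whenever |s + 5| < δ.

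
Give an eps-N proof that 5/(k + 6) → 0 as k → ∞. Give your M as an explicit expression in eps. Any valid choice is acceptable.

Let eps > 0. For k ≥ 1, |5/(k + 6) − 0| = 5/(k + 6) ≤ 5/k.
We need 5/k < eps, i.e. k > 5/eps.
Take M = 5/eps. If k > M then |5/(k + 6)| ≤ 5/k < eps.

M = 5/eps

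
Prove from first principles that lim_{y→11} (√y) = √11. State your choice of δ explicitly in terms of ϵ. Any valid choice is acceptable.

Let ϵ > 0 be given. We want δ > 0 such that 0 < |y − 11| < δ implies |√y − √11| < ϵ.
Multiplying by the conjugate, |√y − √11| = |y − 11|/(√y + √11).
Restrict δ ≤ 11 so that |y − 11| < 11 forces y > 0, and then √y + √11 > √11.
Hence |√y − √11| < |y − 11|/√11, which is < ϵ once |y − 11| < √11·ϵ.
Take δ = min(11, √11·ϵ). If 0 < |y − 11| < δ then y > 0 and |√y − √11| < |y − 11|/√11 < ϵ.

δ = min(11, √11·ϵ)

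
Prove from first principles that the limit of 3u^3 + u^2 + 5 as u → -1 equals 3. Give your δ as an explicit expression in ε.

δ = min(2, ε/35)

Let ε > 0 be given. We want δ > 0 such that 0 < |u + 1| < δ implies |(3u^3 + u^2 + 5) − 3| < ε.
(3u^3 + u^2 + 5) − 3 = 3u^3 + u^2 + 2 = (u + 1)(3u^2 - 2u + 2).
So |(3u^3 + u^2 + 5) − 3| = |u + 1|·|3u^2 - 2u + 2|.
Require δ ≤ 2. Then |u + 1| < 2 gives |u| < 3, and by the triangle inequality |3u^2 - 2u + 2| ≤ 3·3^2 + 2·3 + 2 = 35.
Hence |(3u^3 + u^2 + 5) − 3| ≤ 35|u + 1| < ε provided |u + 1| < ε/35.
Choosing δ = min(2, ε/35) ensures both conditions, hence |(3u^3 + u^2 + 5) − 3| < ε.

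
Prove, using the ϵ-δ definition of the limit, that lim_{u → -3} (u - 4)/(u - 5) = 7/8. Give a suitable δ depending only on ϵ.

δ = min(4, 32ϵ)

Fix ϵ > 0. We want δ > 0 with 0 < |u + 3| < δ ⇒ |(u - 4)/(u - 5) − (7/8)| < ϵ.
Combining over a common denominator, (u - 4)/(u - 5) − (7/8) = [(u - 4)·(-8) − (-7)·(u - 5)] / [(-8)·(u - 5)] = -1(u + 3) / ((-8)(u - 5)).
So |(u - 4)/(u - 5) − (7/8)| = |u + 3| / (8·|u − 5|).
Require δ ≤ 4, so |u − 5| ≥ |-8| − |u + 3| > 8 − 4 = 4.
Hence |(u - 4)/(u - 5) − (7/8)| < |u + 3|/(8·4) = (1/32)|u + 3|, which is < ϵ once |u + 3| < 32ϵ.
Take δ = min(4, 32ϵ). Then 0 < |u + 3| < δ forces both bounds, so |(u - 4)/(u - 5) − (7/8)| < ϵ.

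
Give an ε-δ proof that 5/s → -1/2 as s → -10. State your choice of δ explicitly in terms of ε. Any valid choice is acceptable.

Let ε > 0 be given. We seek δ > 0 such that 0 < |s + 10| < δ implies |5/s + 1/2| < ε.
|5/s + 1/2| = 5·|-10 − s|/(10·|s|) = 5|s + 10|/(10|s|).
Restrict δ ≤ 5. Then |s + 10| < 5 gives |s| > 5, so 10|s| > 50.
Then |5/s + 1/2| < 5|s + 10|/50, which is < ε when |s + 10| < 10ε.
Take δ = min(5, 10ε). Then 0 < |s + 10| < δ gives both |s + 10| < 5 and |s + 10| < 10ε, so |5/s + 1/2| < ε.

δ = min(5, 10ε)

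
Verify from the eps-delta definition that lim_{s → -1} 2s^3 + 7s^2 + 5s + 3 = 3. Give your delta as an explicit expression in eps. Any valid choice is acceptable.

delta = min(1, eps/18)

Fix eps > 0. We want delta > 0 such that 0 < |s + 1| < delta implies |(2s^3 + 7s^2 + 5s + 3) − 3| < eps.
(2s^3 + 7s^2 + 5s + 3) − 3 = 2s^3 + 7s^2 + 5s = (s + 1)(2s^2 + 5s).
So |(2s^3 + 7s^2 + 5s + 3) − 3| = |s + 1|·|2s^2 + 5s|.
Require delta ≤ 1. Then |s + 1| < 1 gives |s| < 2, and by the triangle inequality |2s^2 + 5s| ≤ 2·2^2 + 5·2 = 18.
Hence |(2s^3 + 7s^2 + 5s + 3) − 3| ≤ 18|s + 1| < eps provided |s + 1| < eps/18.
Take delta = min(1, eps/18). Then 0 < |s + 1| < delta gives both |s + 1| < 1 and |s + 1| < eps/18, so |(2s^3 + 7s^2 + 5s + 3) − 3| < eps.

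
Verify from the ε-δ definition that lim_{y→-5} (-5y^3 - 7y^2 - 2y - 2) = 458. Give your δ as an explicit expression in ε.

Suppose ε > 0. We want δ > 0 such that 0 < |y + 5| < δ implies |(-5y^3 - 7y^2 - 2y - 2) − 458| < ε.
(-5y^3 - 7y^2 - 2y - 2) − 458 = -5y^3 - 7y^2 - 2y - 460 = (y + 5)(-5y^2 + 18y - 92).
So |(-5y^3 - 7y^2 - 2y - 2) − 458| = |y + 5|·|-5y^2 + 18y - 92|.
Assume first that |y + 5| < 1, so |y| < 6. Then |-5y^2 + 18y - 92| ≤ 5·6^2 + 18·6 + 92 = 380.
Hence |(-5y^3 - 7y^2 - 2y - 2) − 458| ≤ 380|y + 5| < ε provided |y + 5| < ε/380.
Choosing δ = min(1, ε/380) ensures both conditions, hence |(-5y^3 - 7y^2 - 2y - 2) − 458| < ε.

δ = min(1, ε/380)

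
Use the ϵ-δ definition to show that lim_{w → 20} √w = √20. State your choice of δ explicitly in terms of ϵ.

Let ϵ > 0 be given. We want δ > 0 such that 0 < |w − 20| < δ implies |√w − √20| < ϵ.
Rationalise: √w − √20 = (w − 20)/(√w + √20), so |√w − √20| = |w − 20|/(√w + √20).
Restrict δ ≤ 20 so that |w − 20| < 20 forces w > 0, and then √w + √20 > √20.
Hence |√w − √20| < |w − 20|/√20, which is < ϵ once |w − 20| < √20·ϵ.
Take δ = min(20, √20·ϵ). If 0 < |w − 20| < δ then w > 0 and |√w − √20| < |w − 20|/√20 < ϵ.

δ = min(20, √20·ϵ)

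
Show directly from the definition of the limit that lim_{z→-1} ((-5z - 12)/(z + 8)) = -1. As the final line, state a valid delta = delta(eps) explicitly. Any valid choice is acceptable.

Fix eps > 0. We want delta > 0 with 0 < |z + 1| < delta ⇒ |(-5z - 12)/(z + 8) + 1| < eps.
Combining over a common denominator, (-5z - 12)/(z + 8) + 1 = [(-5z - 12)·7 − (-7)·(z + 8)] / [7·(z + 8)] = -28(z + 1) / (7(z + 8)).
So |(-5z - 12)/(z + 8) + 1| = 28|z + 1| / (7·|z + 8|).
Require delta ≤ 7/2, so |z + 8| ≥ |7| − |z + 1| > 7 − 7/2 = 7/2.
Hence |(-5z - 12)/(z + 8) + 1| < 28|z + 1|/(7·(7/2)) = (8/7)|z + 1|, which is < eps once |z + 1| < (7/8)eps.
Take delta = min(7/2, (7/8)eps). Then 0 < |z + 1| < delta forces both bounds, so |(-5z - 12)/(z + 8) + 1| < eps.

delta = min(7/2, (7/8)eps)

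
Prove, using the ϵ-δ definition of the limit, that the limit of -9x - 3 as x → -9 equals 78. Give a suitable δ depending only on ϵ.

Suppose ϵ > 0. We need δ > 0 so that 0 < |x + 9| < δ implies |(-9x - 3) − 78| < ϵ.
|(-9x - 3) − 78| = |-9x - 81| = 9|x + 9|.
Thus it suffices that |x + 9| < ϵ/9.
Take δ = ϵ/9. If 0 < |x + 9| < δ then |(-9x - 3) − 78| = 9|x + 9| < 9·(ϵ/9) = ϵ.

δ = ϵ/9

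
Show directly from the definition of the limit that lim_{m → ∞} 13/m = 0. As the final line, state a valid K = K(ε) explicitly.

K = 13/ε

Let ε > 0 be given. For m ≥ 1, |13/m − 0| = 13/(m) ≤ 13/m.
We need 13/m < ε, i.e. m > 13/ε.
Take K = 13/ε. If m > K then |13/m| ≤ 13/m < ε.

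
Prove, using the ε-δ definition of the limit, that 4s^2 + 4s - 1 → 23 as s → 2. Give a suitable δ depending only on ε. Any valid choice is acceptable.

δ = min(2, ε/28)

Let ε > 0. We want δ > 0 such that 0 < |s − 2| < δ implies |(4s^2 + 4s - 1) − 23| < ε.
(4s^2 + 4s - 1) − 23 = 4s^2 + 4s - 24 = (s − 2)(4s + 12).
So |(4s^2 + 4s - 1) − 23| = |s − 2|·|4s + 12|.
Assume first that |s − 2| < 2, so |s| < 4. Then |4s + 12| ≤ 4·4 + 12 = 28.
Hence |(4s^2 + 4s - 1) − 23| ≤ 28|s − 2| < ε provided |s − 2| < ε/28.
Take δ = min(2, ε/28). Then 0 < |s − 2| < δ gives both |s − 2| < 2 and |s − 2| < ε/28, so |(4s^2 + 4s - 1) − 23| < ε.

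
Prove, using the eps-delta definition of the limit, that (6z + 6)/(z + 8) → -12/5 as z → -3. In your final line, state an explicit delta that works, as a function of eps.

Suppose eps > 0. We want delta > 0 with 0 < |z + 3| < delta ⇒ |(6z + 6)/(z + 8) + 12/5| < eps.
Combining over a common denominator, (6z + 6)/(z + 8) + 12/5 = [(6z + 6)·5 − (-12)·(z + 8)] / [5·(z + 8)] = 42(z + 3) / (5(z + 8)).
So |(6z + 6)/(z + 8) + 12/5| = 42|z + 3| / (5·|z + 8|).
Restrict delta ≤ 5/2. Then |z + 3| < 5/2 gives |z + 8| = |(z + 3) + 5| ≥ 5 − 5/2 = 5/2.
Hence |(6z + 6)/(z + 8) + 12/5| < 42|z + 3|/(5·(5/2)) = (84/25)|z + 3|, which is < eps once |z + 3| < (25/84)eps.
Take delta = min(5/2, (25/84)eps). Then 0 < |z + 3| < delta forces both bounds, so |(6z + 6)/(z + 8) + 12/5| < eps.

delta = min(5/2, (25/84)eps)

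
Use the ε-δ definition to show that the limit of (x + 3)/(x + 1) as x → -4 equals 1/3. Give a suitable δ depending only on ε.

Let ε > 0. We want δ > 0 with 0 < |x + 4| < δ ⇒ |(x + 3)/(x + 1) − (1/3)| < ε.
Combining over a common denominator, (x + 3)/(x + 1) − (1/3) = [(x + 3)·(-3) − (-1)·(x + 1)] / [(-3)·(x + 1)] = -2(x + 4) / ((-3)(x + 1)).
So |(x + 3)/(x + 1) − (1/3)| = 2|x + 4| / (3·|x + 1|).
Require δ ≤ 3/2, so |x + 1| ≥ |-3| − |x + 4| > 3 − 3/2 = 3/2.
Hence |(x + 3)/(x + 1) − (1/3)| < 2|x + 4|/(3·(3/2)) = (4/9)|x + 4|, which is < ε once |x + 4| < (9/4)ε.
Take δ = min(3/2, (9/4)ε). Then 0 < |x + 4| < δ forces both bounds, so |(x + 3)/(x + 1) − (1/3)| < ε.

δ = min(3/2, (9/4)ε)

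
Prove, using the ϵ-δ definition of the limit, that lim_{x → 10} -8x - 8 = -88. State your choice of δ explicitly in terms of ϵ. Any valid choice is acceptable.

Let ϵ > 0. We need δ > 0 so that 0 < |x − 10| < δ implies |(-8x - 8) + 88| < ϵ.
|(-8x - 8) + 88| = |-8x + 80| = 8|x − 10|.
Thus it suffices that |x − 10| < ϵ/8.
Take δ = ϵ/8. If 0 < |x − 10| < δ then |(-8x - 8) + 88| = 8|x − 10| < 8·(ϵ/8) = ϵ.

δ = ϵ/8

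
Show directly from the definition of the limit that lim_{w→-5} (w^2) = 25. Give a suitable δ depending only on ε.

δ = min(1, ε/11)

Suppose ε > 0. We seek δ > 0 with 0 < |w + 5| < δ ⇒ |w^2 − 25| < ε.
Factor: w^2 − 25 = (w + 5)(w - 5), so |w^2 − 25| = |w + 5|·|w - 5|.
Impose δ ≤ 1 so that |w| < 6; then |w - 5| ≤ 11.
Hence |w^2 − 25| ≤ 11|w + 5|, which is < ε once |w + 5| < ε/11.
Take δ = min(1, ε/11). If 0 < |w + 5| < δ then both bounds hold and |w^2 − 25| ≤ 11|w + 5| < 11·(ε/11) = ε.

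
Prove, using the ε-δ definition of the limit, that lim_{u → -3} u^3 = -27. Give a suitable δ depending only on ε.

δ = min(1, ε/37)

Let ε > 0 be given. We seek δ > 0 with 0 < |u + 3| < δ ⇒ |u^3 + 27| < ε.
Factor: u^3 + 27 = (u + 3)(u^2 - 3u + 9), so |u^3 + 27| = |u + 3|·|u^2 - 3u + 9|.
Restrict δ ≤ 1. Then |u + 3| < 1 gives |u| < 4, so by the triangle inequality |u^2 - 3u + 9| ≤ 4^2 + 3·4 + 9 = 37.
Hence |u^3 + 27| ≤ 37|u + 3|, which is < ε once |u + 3| < ε/37.
Take δ = min(1, ε/37). If 0 < |u + 3| < δ then both bounds hold and |u^3 + 27| ≤ 37|u + 3| < 37·(ε/37) = ε.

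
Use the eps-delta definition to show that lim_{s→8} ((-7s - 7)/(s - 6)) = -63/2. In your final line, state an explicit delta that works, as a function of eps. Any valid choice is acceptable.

delta = min(1, (2/49)eps)

Fix eps > 0. We want delta > 0 with 0 < |s − 8| < delta ⇒ |(-7s - 7)/(s - 6) + 63/2| < eps.
Combining over a common denominator, (-7s - 7)/(s - 6) + 63/2 = [(-7s - 7)·2 − (-63)·(s - 6)] / [2·(s - 6)] = 49(s − 8) / (2(s - 6)).
So |(-7s - 7)/(s - 6) + 63/2| = 49|s − 8| / (2·|s − 6|).
Require delta ≤ 1, so |s − 6| ≥ |2| − |s − 8| > 2 − 1 = 1.
Hence |(-7s - 7)/(s - 6) + 63/2| < 49|s − 8|/(2·1) = (49/2)|s − 8|, which is < eps once |s − 8| < (2/49)eps.
Take delta = min(1, (2/49)eps). Then 0 < |s − 8| < delta forces both bounds, so |(-7s - 7)/(s - 6) + 63/2| < eps.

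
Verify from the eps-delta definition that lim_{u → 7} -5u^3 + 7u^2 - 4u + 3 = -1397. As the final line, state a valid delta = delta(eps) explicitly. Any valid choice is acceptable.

Let eps > 0. We want delta > 0 such that 0 < |u − 7| < delta implies |(-5u^3 + 7u^2 - 4u + 3) + 1397| < eps.
(-5u^3 + 7u^2 - 4u + 3) + 1397 = -5u^3 + 7u^2 - 4u + 1400 = (u − 7)(-5u^2 - 28u - 200).
So |(-5u^3 + 7u^2 - 4u + 3) + 1397| = |u − 7|·|-5u^2 - 28u - 200|.
Assume first that |u − 7| < 1, so |u| < 8. Then |-5u^2 - 28u - 200| ≤ 5·8^2 + 28·8 + 200 = 744.
Hence |(-5u^3 + 7u^2 - 4u + 3) + 1397| ≤ 744|u − 7| < eps provided |u − 7| < eps/744.
Choosing delta = min(1, eps/744) ensures both conditions, hence |(-5u^3 + 7u^2 - 4u + 3) + 1397| < eps.

delta = min(1, eps/744)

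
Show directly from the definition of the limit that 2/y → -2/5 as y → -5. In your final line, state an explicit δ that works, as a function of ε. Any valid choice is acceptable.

δ = min(5/2, (25/4)ε)

Let ε > 0. We seek δ > 0 such that 0 < |y + 5| < δ implies |2/y + 2/5| < ε.
|2/y + 2/5| = 2·|-5 − y|/(5·|y|) = 2|y + 5|/(5|y|).
Require δ ≤ 5/2 so that |y| > 5 − 5/2 = 5/2, hence 5|y| > 25/2.
Then |2/y + 2/5| < 2|y + 5|/(25/2), which is < ε when |y + 5| < (25/4)ε.
Take δ = min(5/2, (25/4)ε). Then 0 < |y + 5| < δ gives both |y + 5| < 5/2 and |y + 5| < (25/4)ε, so |2/y + 2/5| < ε.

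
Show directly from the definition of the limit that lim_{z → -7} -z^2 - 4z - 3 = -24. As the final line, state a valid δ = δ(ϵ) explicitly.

δ = min(1, ϵ/11)

Let ϵ > 0. We want δ > 0 such that 0 < |z + 7| < δ implies |(-z^2 - 4z - 3) + 24| < ϵ.
(-z^2 - 4z - 3) + 24 = -z^2 - 4z + 21 = (z + 7)(-z + 3).
So |(-z^2 - 4z - 3) + 24| = |z + 7|·|-z + 3|.
Require δ ≤ 1. Then |z + 7| < 1 gives |z| < 8, and by the triangle inequality |-z + 3| ≤ 8 + 3 = 11.
Hence |(-z^2 - 4z - 3) + 24| ≤ 11|z + 7| < ϵ provided |z + 7| < ϵ/11.
Take δ = min(1, ϵ/11). Then 0 < |z + 7| < δ gives both |z + 7| < 1 and |z + 7| < ϵ/11, so |(-z^2 - 4z - 3) + 24| < ϵ.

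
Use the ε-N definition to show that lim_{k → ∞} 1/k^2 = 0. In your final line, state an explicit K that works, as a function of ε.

Let ε > 0 be given. For k ≥ 1, |1/k^2 − 0| = 1/k^2.
1/k^2 < ε ⇔ k^2 > 1/ε ⇔ k > (1/ε)^{1/2}.
Take K = (1/ε)^{1/2}. Then k > K implies 1/k^2 < ε.

K = (1/ε)^{1/2}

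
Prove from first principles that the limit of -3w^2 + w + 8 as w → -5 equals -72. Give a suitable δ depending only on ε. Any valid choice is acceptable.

Let ε > 0 be given. We want δ > 0 such that 0 < |w + 5| < δ implies |(-3w^2 + w + 8) + 72| < ε.
(-3w^2 + w + 8) + 72 = -3w^2 + w + 80 = (w + 5)(-3w + 16).
So |(-3w^2 + w + 8) + 72| = |w + 5|·|-3w + 16|.
Require δ ≤ 1. Then |w + 5| < 1 gives |w| < 6, and by the triangle inequality |-3w + 16| ≤ 3·6 + 16 = 34.
Hence |(-3w^2 + w + 8) + 72| ≤ 34|w + 5| < ε provided |w + 5| < ε/34.
Take δ = min(1, ε/34). Then 0 < |w + 5| < δ gives both |w + 5| < 1 and |w + 5| < ε/34, so |(-3w^2 + w + 8) + 72| < ε.

δ = min(1, ε/34)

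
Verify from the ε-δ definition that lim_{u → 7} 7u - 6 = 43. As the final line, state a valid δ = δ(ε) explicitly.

Let ε > 0. We need δ > 0 so that 0 < |u − 7| < δ implies |(7u - 6) − 43| < ε.
Since (7u - 6) − 43 = 7(u − 7), we have |(7u - 6) − 43| = 7|u − 7|.
Thus it suffices that |u − 7| < ε/7.
Take δ = ε/7. If 0 < |u − 7| < δ then |(7u - 6) − 43| = 7|u − 7| < 7·(ε/7) = ε.

δ = ε/7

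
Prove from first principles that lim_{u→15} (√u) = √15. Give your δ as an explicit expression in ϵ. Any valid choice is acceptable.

Fix ϵ > 0. We want δ > 0 such that 0 < |u − 15| < δ implies |√u − √15| < ϵ.
Multiplying by the conjugate, |√u − √15| = |u − 15|/(√u + √15).
Restrict δ ≤ 15 so that |u − 15| < 15 forces u > 0, and then √u + √15 > √15.
Hence |√u − √15| < |u − 15|/√15, which is < ϵ once |u − 15| < √15·ϵ.
Take δ = min(15, √15·ϵ). If 0 < |u − 15| < δ then u > 0 and |√u − √15| < |u − 15|/√15 < ϵ.

δ = min(15, √15·ϵ)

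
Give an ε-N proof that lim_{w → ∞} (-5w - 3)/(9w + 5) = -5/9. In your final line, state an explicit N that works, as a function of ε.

N = (2/81)/ε

Suppose ε > 0. We seek N > 0 such that w > N implies |(-5w - 3)/(9w + 5) + 5/9| < ε.
(-5w - 3)/(9w + 5) + 5/9 = (9(-5w - 3) − (-5)(9w + 5)) / (9(9w + 5)) = -2/(9(9w + 5)).
For w > 0 we have 9w + 5 > 9w, so |(-5w - 3)/(9w + 5) + 5/9| = 2/(9(9w + 5)) < 2/(9·9w) = (2/81)/w.
Thus |(-5w - 3)/(9w + 5) + 5/9| < ε whenever w > (2/81)/ε.
Take N = (2/81)/ε. If w > N then |(-5w - 3)/(9w + 5) + 5/9| < (2/81)/w < ε.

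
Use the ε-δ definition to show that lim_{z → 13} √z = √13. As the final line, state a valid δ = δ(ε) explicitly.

Let ε > 0. We want δ > 0 such that 0 < |z − 13| < δ implies |√z − √13| < ε.
Multiplying by the conjugate, |√z − √13| = |z − 13|/(√z + √13).
Restrict δ ≤ 13 so that |z − 13| < 13 forces z > 0, and then √z + √13 > √13.
Hence |√z − √13| < |z − 13|/√13, which is < ε once |z − 13| < √13·ε.
Take δ = min(13, √13·ε). If 0 < |z − 13| < δ then z > 0 and |√z − √13| < |z − 13|/√13 < ε.

δ = min(13, √13·ε)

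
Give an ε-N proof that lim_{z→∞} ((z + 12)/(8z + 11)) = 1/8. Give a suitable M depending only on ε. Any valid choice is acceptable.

M = (85/64)/ε

Fix ε > 0. We seek M > 0 such that z > M implies |(z + 12)/(8z + 11) − (1/8)| < ε.
(z + 12)/(8z + 11) − (1/8) = (8(z + 12) − (8z + 11)) / (8(8z + 11)) = 85/(8(8z + 11)).
For z > 0 we have 8z + 11 > 8z, so |(z + 12)/(8z + 11) − (1/8)| = 85/(8(8z + 11)) < 85/(8·8z) = (85/64)/z.
Thus |(z + 12)/(8z + 11) − (1/8)| < ε whenever z > (85/64)/ε.
Take M = (85/64)/ε. If z > M then |(z + 12)/(8z + 11) − (1/8)| < (85/64)/z < ε.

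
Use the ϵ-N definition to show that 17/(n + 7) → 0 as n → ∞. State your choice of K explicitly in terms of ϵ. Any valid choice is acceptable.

Let ϵ > 0 be given. For n ≥ 1, |17/(n + 7) − 0| = 17/(n + 7) ≤ 17/n.
We need 17/n < ϵ, i.e. n > 17/ϵ.
Take K = 17/ϵ. If n > K then |17/(n + 7)| ≤ 17/n < ϵ.

K = 17/ϵ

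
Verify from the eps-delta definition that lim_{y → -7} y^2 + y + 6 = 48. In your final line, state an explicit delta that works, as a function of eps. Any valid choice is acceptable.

delta = min(1, eps/14)

Let eps > 0 be given. We want delta > 0 such that 0 < |y + 7| < delta implies |(y^2 + y + 6) − 48| < eps.
(y^2 + y + 6) − 48 = y^2 + y - 42 = (y + 7)(y - 6).
So |(y^2 + y + 6) − 48| = |y + 7|·|y - 6|.
Require delta ≤ 1. Then |y + 7| < 1 gives |y| < 8, and by the triangle inequality |y - 6| ≤ 8 + 6 = 14.
Hence |(y^2 + y + 6) − 48| ≤ 14|y + 7| < eps provided |y + 7| < eps/14.
Take delta = min(1, eps/14). Then 0 < |y + 7| < delta gives both |y + 7| < 1 and |y + 7| < eps/14, so |(y^2 + y + 6) − 48| < eps.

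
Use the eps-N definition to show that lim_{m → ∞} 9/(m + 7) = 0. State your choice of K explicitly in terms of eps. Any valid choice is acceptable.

Fix eps > 0. For m ≥ 1, |9/(m + 7) − 0| = 9/(m + 7) ≤ 9/m.
We need 9/m < eps, i.e. m > 9/eps.
Take K = 9/eps. If m > K then |9/(m + 7)| ≤ 9/m < eps.

K = 9/eps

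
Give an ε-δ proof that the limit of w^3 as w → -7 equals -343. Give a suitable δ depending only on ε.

δ = min(1, ε/169)

Let ε > 0. We seek δ > 0 with 0 < |w + 7| < δ ⇒ |w^3 + 343| < ε.
Factor: w^3 + 343 = (w + 7)(w^2 - 7w + 49), so |w^3 + 343| = |w + 7|·|w^2 - 7w + 49|.
Impose δ ≤ 1 so that |w| < 8; then |w^2 - 7w + 49| ≤ 169.
Hence |w^3 + 343| ≤ 169|w + 7|, which is < ε once |w + 7| < ε/169.
Take δ = min(1, ε/169). If 0 < |w + 7| < δ then both bounds hold and |w^3 + 343| ≤ 169|w + 7| < 169·(ε/169) = ε.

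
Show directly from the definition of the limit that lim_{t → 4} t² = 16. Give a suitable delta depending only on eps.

delta = min(1, eps/9)

Suppose eps > 0. We seek delta > 0 with 0 < |t − 4| < delta ⇒ |t² − 16| < eps.
Factor: t² − 16 = (t − 4)(t + 4), so |t² − 16| = |t − 4|·|t + 4|.
Restrict delta ≤ 1. Then |t − 4| < 1 gives |t| < 5, so by the triangle inequality |t + 4| ≤ 5 + 4 = 9.
Hence |t² − 16| ≤ 9|t − 4|, which is < eps once |t − 4| < eps/9.
Take delta = min(1, eps/9). If 0 < |t − 4| < delta then both bounds hold and |t² − 16| ≤ 9|t − 4| < 9·(eps/9) = eps.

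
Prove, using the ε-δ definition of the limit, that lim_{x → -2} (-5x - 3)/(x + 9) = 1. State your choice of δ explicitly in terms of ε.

Suppose ε > 0. We want δ > 0 with 0 < |x + 2| < δ ⇒ |(-5x - 3)/(x + 9) − 1| < ε.
Combining over a common denominator, (-5x - 3)/(x + 9) − 1 = [(-5x - 3)·7 − 7·(x + 9)] / [7·(x + 9)] = -42(x + 2) / (7(x + 9)).
So |(-5x - 3)/(x + 9) − 1| = 42|x + 2| / (7·|x + 9|).
Require δ ≤ 7/2, so |x + 9| ≥ |7| − |x + 2| > 7 − 7/2 = 7/2.
Hence |(-5x - 3)/(x + 9) − 1| < 42|x + 2|/(7·(7/2)) = (12/7)|x + 2|, which is < ε once |x + 2| < (7/12)ε.
Take δ = min(7/2, (7/12)ε). Then 0 < |x + 2| < δ forces both bounds, so |(-5x - 3)/(x + 9) − 1| < ε.

δ = min(7/2, (7/12)ε)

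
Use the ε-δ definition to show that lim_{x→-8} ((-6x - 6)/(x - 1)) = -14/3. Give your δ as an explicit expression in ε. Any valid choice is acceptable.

δ = min(9/2, (27/8)ε)

Suppose ε > 0. We want δ > 0 with 0 < |x + 8| < δ ⇒ |(-6x - 6)/(x - 1) + 14/3| < ε.
Combining over a common denominator, (-6x - 6)/(x - 1) + 14/3 = [(-6x - 6)·(-9) − 42·(x - 1)] / [(-9)·(x - 1)] = 12(x + 8) / ((-9)(x - 1)).
So |(-6x - 6)/(x - 1) + 14/3| = 12|x + 8| / (9·|x − 1|).
Require δ ≤ 9/2, so |x − 1| ≥ |-9| − |x + 8| > 9 − 9/2 = 9/2.
Hence |(-6x - 6)/(x - 1) + 14/3| < 12|x + 8|/(9·(9/2)) = (8/27)|x + 8|, which is < ε once |x + 8| < (27/8)ε.
Take δ = min(9/2, (27/8)ε). Then 0 < |x + 8| < δ forces both bounds, so |(-6x - 6)/(x - 1) + 14/3| < ε.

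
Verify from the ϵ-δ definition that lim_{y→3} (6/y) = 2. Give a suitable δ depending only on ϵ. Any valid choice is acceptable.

δ = min(3/2, (3/4)ϵ)

Suppose ϵ > 0. We seek δ > 0 such that 0 < |y − 3| < δ implies |6/y − 2| < ϵ.
|6/y − 2| = 6·|3 − y|/(3·|y|) = 6|y − 3|/(3|y|).
Restrict δ ≤ 3/2. Then |y − 3| < 3/2 gives |y| > 3/2, so 3|y| > 9/2.
Then |6/y − 2| < 6|y − 3|/(9/2), which is < ϵ when |y − 3| < (3/4)ϵ.
Take δ = min(3/2, (3/4)ϵ). Then 0 < |y − 3| < δ gives both |y − 3| < 3/2 and |y − 3| < (3/4)ϵ, so |6/y − 2| < ϵ.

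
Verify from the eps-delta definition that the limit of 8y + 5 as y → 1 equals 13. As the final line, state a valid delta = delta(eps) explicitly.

delta = eps/8

Fix eps > 0. We need delta > 0 so that 0 < |y − 1| < delta implies |(8y + 5) − 13| < eps.
Since (8y + 5) − 13 = 8(y − 1), we have |(8y + 5) − 13| = 8|y − 1|.
Thus it suffices that |y − 1| < eps/8.
Choosing delta = eps/8 gives |(8y + 5) − 13| = 8|y − 1| < eps whenever |y − 1| < delta.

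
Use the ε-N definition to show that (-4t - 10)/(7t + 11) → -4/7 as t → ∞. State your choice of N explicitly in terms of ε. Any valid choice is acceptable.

Let ε > 0. We seek N > 0 such that t > N implies |(-4t - 10)/(7t + 11) + 4/7| < ε.
(-4t - 10)/(7t + 11) + 4/7 = (7(-4t - 10) − (-4)(7t + 11)) / (7(7t + 11)) = -26/(7(7t + 11)).
For t > 0 we have 7t + 11 > 7t, so |(-4t - 10)/(7t + 11) + 4/7| = 26/(7(7t + 11)) < 26/(7·7t) = (26/49)/t.
Thus |(-4t - 10)/(7t + 11) + 4/7| < ε whenever t > (26/49)/ε.
Take N = (26/49)/ε. If t > N then |(-4t - 10)/(7t + 11) + 4/7| < (26/49)/t < ε.

N = (26/49)/ε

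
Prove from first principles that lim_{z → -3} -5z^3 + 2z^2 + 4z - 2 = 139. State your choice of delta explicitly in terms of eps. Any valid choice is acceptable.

Let eps > 0. We want delta > 0 such that 0 < |z + 3| < delta implies |(-5z^3 + 2z^2 + 4z - 2) − 139| < eps.
(-5z^3 + 2z^2 + 4z - 2) − 139 = -5z^3 + 2z^2 + 4z - 141 = (z + 3)(-5z^2 + 17z - 47).
So |(-5z^3 + 2z^2 + 4z - 2) − 139| = |z + 3|·|-5z^2 + 17z - 47|.
Assume first that |z + 3| < 2, so |z| < 5. Then |-5z^2 + 17z - 47| ≤ 5·5^2 + 17·5 + 47 = 257.
Hence |(-5z^3 + 2z^2 + 4z - 2) − 139| ≤ 257|z + 3| < eps provided |z + 3| < eps/257.
Take delta = min(2, eps/257). Then 0 < |z + 3| < delta gives both |z + 3| < 2 and |z + 3| < eps/257, so |(-5z^3 + 2z^2 + 4z - 2) − 139| < eps.

delta = min(2, eps/257)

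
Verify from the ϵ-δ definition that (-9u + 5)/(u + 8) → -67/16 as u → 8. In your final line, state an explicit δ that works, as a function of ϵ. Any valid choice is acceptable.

δ = min(8, (128/77)ϵ)

Suppose ϵ > 0. We want δ > 0 with 0 < |u − 8| < δ ⇒ |(-9u + 5)/(u + 8) + 67/16| < ϵ.
Combining over a common denominator, (-9u + 5)/(u + 8) + 67/16 = [(-9u + 5)·16 − (-67)·(u + 8)] / [16·(u + 8)] = -77(u − 8) / (16(u + 8)).
So |(-9u + 5)/(u + 8) + 67/16| = 77|u − 8| / (16·|u + 8|).
Restrict δ ≤ 8. Then |u − 8| < 8 gives |u + 8| = |(u − 8) + 16| ≥ 16 − 8 = 8.
Hence |(-9u + 5)/(u + 8) + 67/16| < 77|u − 8|/(16·8) = (77/128)|u − 8|, which is < ϵ once |u − 8| < (128/77)ϵ.
Take δ = min(8, (128/77)ϵ). Then 0 < |u − 8| < δ forces both bounds, so |(-9u + 5)/(u + 8) + 67/16| < ϵ.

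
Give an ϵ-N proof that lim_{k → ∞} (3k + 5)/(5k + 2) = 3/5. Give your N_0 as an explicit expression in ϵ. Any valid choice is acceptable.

N_0 = (19/25)/ϵ

Let ϵ > 0 be given. For k ≥ 1, |(3k + 5)/(5k + 2) − (3/5)| = |19|/(5(5k + 2)) = 19/(5(5k + 2)).
Since 5k + 2 ≥ 5k for k ≥ 1, this is ≤ 19/(5·5k) = (19/25)/k.
So |(3k + 5)/(5k + 2) − (3/5)| < ϵ whenever k > (19/25)/ϵ.
Take N_0 = (19/25)/ϵ. If k > N_0 then |(3k + 5)/(5k + 2) − (3/5)| ≤ (19/25)/k < ϵ.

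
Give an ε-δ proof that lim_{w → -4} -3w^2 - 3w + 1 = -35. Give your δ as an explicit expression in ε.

Let ε > 0 be given. We want δ > 0 such that 0 < |w + 4| < δ implies |(-3w^2 - 3w + 1) + 35| < ε.
(-3w^2 - 3w + 1) + 35 = -3w^2 - 3w + 36 = (w + 4)(-3w + 9).
So |(-3w^2 - 3w + 1) + 35| = |w + 4|·|-3w + 9|.
Require δ ≤ 2. Then |w + 4| < 2 gives |w| < 6, and by the triangle inequality |-3w + 9| ≤ 3·6 + 9 = 27.
Hence |(-3w^2 - 3w + 1) + 35| ≤ 27|w + 4| < ε provided |w + 4| < ε/27.
Choosing δ = min(2, ε/27) ensures both conditions, hence |(-3w^2 - 3w + 1) + 35| < ε.

δ = min(2, ε/27)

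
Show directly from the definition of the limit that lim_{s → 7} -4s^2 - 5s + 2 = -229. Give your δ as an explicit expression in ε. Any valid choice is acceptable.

δ = min(2, ε/69)

Let ε > 0 be given. We want δ > 0 such that 0 < |s − 7| < δ implies |(-4s^2 - 5s + 2) + 229| < ε.
(-4s^2 - 5s + 2) + 229 = -4s^2 - 5s + 231 = (s − 7)(-4s - 33).
So |(-4s^2 - 5s + 2) + 229| = |s − 7|·|-4s - 33|.
Assume first that |s − 7| < 2, so |s| < 9. Then |-4s - 33| ≤ 4·9 + 33 = 69.
Hence |(-4s^2 - 5s + 2) + 229| ≤ 69|s − 7| < ε provided |s − 7| < ε/69.
Take δ = min(2, ε/69). Then 0 < |s − 7| < δ gives both |s − 7| < 2 and |s − 7| < ε/69, so |(-4s^2 - 5s + 2) + 229| < ε.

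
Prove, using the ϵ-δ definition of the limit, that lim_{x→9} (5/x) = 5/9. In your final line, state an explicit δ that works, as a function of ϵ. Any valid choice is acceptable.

Suppose ϵ > 0. We seek δ > 0 such that 0 < |x − 9| < δ implies |5/x − (5/9)| < ϵ.
|5/x − (5/9)| = 5·|9 − x|/(9·|x|) = 5|x − 9|/(9|x|).
Restrict δ ≤ 9/2. Then |x − 9| < 9/2 gives |x| > 9/2, so 9|x| > 81/2.
Then |5/x − (5/9)| < 5|x − 9|/(81/2), which is < ϵ when |x − 9| < (81/10)ϵ.
Take δ = min(9/2, (81/10)ϵ). Then 0 < |x − 9| < δ gives both |x − 9| < 9/2 and |x − 9| < (81/10)ϵ, so |5/x − (5/9)| < ϵ.

δ = min(9/2, (81/10)ϵ)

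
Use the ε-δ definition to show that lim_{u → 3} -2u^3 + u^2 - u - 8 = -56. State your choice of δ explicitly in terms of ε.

Fix ε > 0. We want δ > 0 such that 0 < |u − 3| < δ implies |(-2u^3 + u^2 - u - 8) + 56| < ε.
(-2u^3 + u^2 - u - 8) + 56 = -2u^3 + u^2 - u + 48 = (u − 3)(-2u^2 - 5u - 16).
So |(-2u^3 + u^2 - u - 8) + 56| = |u − 3|·|-2u^2 - 5u - 16|.
Assume first that |u − 3| < 2, so |u| < 5. Then |-2u^2 - 5u - 16| ≤ 2·5^2 + 5·5 + 16 = 91.
Hence |(-2u^3 + u^2 - u - 8) + 56| ≤ 91|u − 3| < ε provided |u − 3| < ε/91.
Choosing δ = min(2, ε/91) ensures both conditions, hence |(-2u^3 + u^2 - u - 8) + 56| < ε.

δ = min(2, ε/91)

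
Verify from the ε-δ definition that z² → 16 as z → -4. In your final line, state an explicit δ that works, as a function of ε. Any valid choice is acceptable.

δ = min(1, ε/9)

Let ε > 0 be given. We seek δ > 0 with 0 < |z + 4| < δ ⇒ |z² − 16| < ε.
Factor: z² − 16 = (z + 4)(z - 4), so |z² − 16| = |z + 4|·|z - 4|.
Restrict δ ≤ 1. Then |z + 4| < 1 gives |z| < 5, so by the triangle inequality |z - 4| ≤ 5 + 4 = 9.
Hence |z² − 16| ≤ 9|z + 4|, which is < ε once |z + 4| < ε/9.
Take δ = min(1, ε/9). If 0 < |z + 4| < δ then both bounds hold and |z² − 16| ≤ 9|z + 4| < 9·(ε/9) = ε.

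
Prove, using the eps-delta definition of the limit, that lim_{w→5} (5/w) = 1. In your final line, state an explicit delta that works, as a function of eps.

delta = min(5/2, (5/2)eps)

Let eps > 0. We seek delta > 0 such that 0 < |w − 5| < delta implies |5/w − 1| < eps.
|5/w − 1| = 5·|5 − w|/(5·|w|) = 5|w − 5|/(5|w|).
Restrict delta ≤ 5/2. Then |w − 5| < 5/2 gives |w| > 5/2, so 5|w| > 25/2.
Then |5/w − 1| < 5|w − 5|/(25/2), which is < eps when |w − 5| < (5/2)eps.
Take delta = min(5/2, (5/2)eps). Then 0 < |w − 5| < delta gives both |w − 5| < 5/2 and |w − 5| < (5/2)eps, so |5/w − 1| < eps.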